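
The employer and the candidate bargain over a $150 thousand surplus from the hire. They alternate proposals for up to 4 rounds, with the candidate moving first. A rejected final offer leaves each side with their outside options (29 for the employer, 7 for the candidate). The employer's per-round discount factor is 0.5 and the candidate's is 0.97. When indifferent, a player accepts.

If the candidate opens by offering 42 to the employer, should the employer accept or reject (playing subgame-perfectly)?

Round 4 (the employer proposes): the candidate gets 7 if talks fail, so the employer offers 7 and keeps 143.
Round 3 (the candidate proposes): the employer can get 143 next round, worth 0.5 × 143 = 71.5 now; the candidate offers that and keeps 78.5.
Round 2 (the employer proposes): the candidate can get 78.5 next round, worth 0.97 × 78.5 = 76.145 now; the employer offers that and keeps 73.855.
So by rejecting in round 1, the employer gets 73.855 next round, worth 0.5 × 73.855 = 36.9275 now.
Offer 42 ≥ 36.9275, so the employer accepts.

Accept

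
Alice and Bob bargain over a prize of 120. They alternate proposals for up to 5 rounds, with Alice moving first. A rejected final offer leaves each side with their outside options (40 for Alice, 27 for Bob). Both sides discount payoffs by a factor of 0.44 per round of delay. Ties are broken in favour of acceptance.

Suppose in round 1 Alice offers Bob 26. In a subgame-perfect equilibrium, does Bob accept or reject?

Reject

Work out Bob's continuation value if the offer is rejected.
Round 5 (Alice proposes): Bob gets 27 if talks fail, so Alice offers 27 and keeps 93.
Round 4 (Bob proposes): Alice can get 93 next round, worth 0.44 × 93 = 40.92 now, so Bob offers 40.92, keeping 79.08.
Round 3 (Alice proposes): Bob can get 79.08 next round, worth 0.44 × 79.08 = 34.7952 now. Alice offers 34.7952 and keeps 120 − 34.7952 = 85.2048.
Round 2 (Bob proposes): Alice can get 85.2048 next round, worth 0.44 × 85.2048 = 37.490112 now. Bob offers 37.490112 and keeps 120 − 37.490112 = 82.509888.
So by rejecting in round 1, Bob gets 82.509888 next round, worth 0.44 × 82.509888 = 36.30435072 now.
Offer 26 < 36.30435072, so Bob rejects.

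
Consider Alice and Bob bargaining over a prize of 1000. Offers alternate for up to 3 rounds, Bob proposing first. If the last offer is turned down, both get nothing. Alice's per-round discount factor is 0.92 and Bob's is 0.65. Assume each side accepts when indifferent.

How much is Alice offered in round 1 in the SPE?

Round 3 (Bob proposes): rejection yields 0 for Alice; Bob offers 0 and keeps 1000.
Round 2 (Alice proposes): Bob can get 1000 next round, worth 0.65 × 1000 = 650 now. Alice offers 650 and keeps 1000 − 650 = 350.
Round 1 (Bob proposes): Alice can get 350 next round, worth 0.92 × 350 = 322 now, so Bob offers 322, keeping 678.

322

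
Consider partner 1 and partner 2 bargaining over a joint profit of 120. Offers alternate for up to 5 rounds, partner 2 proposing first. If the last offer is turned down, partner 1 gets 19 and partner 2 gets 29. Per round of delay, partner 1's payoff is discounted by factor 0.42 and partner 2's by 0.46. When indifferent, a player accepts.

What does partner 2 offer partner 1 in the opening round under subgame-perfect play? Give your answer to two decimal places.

33.18

Round 5 (partner 2 proposes): partner 1 gets 19 if talks fail, so partner 2 offers 19 and keeps 101.
Round 4 (partner 1 proposes): partner 2 can get 101 next round, worth 0.46 × 101 = 46.46 now; partner 1 offers that and keeps 73.54.
Round 3 (partner 2 proposes): partner 1 can get 73.54 next round, worth 0.42 × 73.54 = 30.8868 now; partner 2 offers that and keeps 89.1132.
Round 2 (partner 1 proposes): partner 2 can get 89.1132 next round, worth 0.46 × 89.1132 = 40.992072 now. Partner 1 offers 40.992072 and keeps 120 − 40.992072 = 79.007928.
Round 1 (partner 2 proposes): partner 1 can get 79.007928 next round, worth 0.42 × 79.007928 = 33.18332976 now. Partner 2 offers 33.18332976 and keeps 120 − 33.18332976 = 86.81667024.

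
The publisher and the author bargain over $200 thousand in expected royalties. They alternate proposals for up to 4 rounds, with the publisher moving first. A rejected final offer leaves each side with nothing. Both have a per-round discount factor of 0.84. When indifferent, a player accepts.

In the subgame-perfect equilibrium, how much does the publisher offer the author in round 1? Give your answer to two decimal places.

145.42

By backward induction:
Round 4 (the author proposes): the publisher will accept anything ≥ 0, so the author offers 0 and keeps 200.
Round 3 (the publisher proposes): the author can get 200 next round, worth 0.84 × 200 = 168 now. The publisher offers 168 and keeps 200 − 168 = 32.
Round 2 (the author proposes): the publisher can get 32 next round, worth 0.84 × 32 = 26.88 now. The author offers 26.88 and keeps 200 − 26.88 = 173.12.
Round 1 (the publisher proposes): the author can get 173.12 next round, worth 0.84 × 173.12 = 145.4208 now, so the publisher offers 145.4208, keeping 54.5792.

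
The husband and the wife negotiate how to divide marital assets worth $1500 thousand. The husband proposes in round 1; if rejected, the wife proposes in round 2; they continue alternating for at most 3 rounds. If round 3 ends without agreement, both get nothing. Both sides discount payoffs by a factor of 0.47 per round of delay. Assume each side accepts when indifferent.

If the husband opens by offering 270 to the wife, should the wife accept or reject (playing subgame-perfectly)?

Reject

Round 3 (the husband proposes): rejection yields 0 for the wife; the husband offers 0 and keeps 1500.
Round 2 (the wife proposes): the husband can get 1500 next round, worth 0.47 × 1500 = 705 now, so the wife offers 705, keeping 795.
So by rejecting in round 1, the wife gets 795 next round, worth 0.47 × 795 = 373.65 now.
Offer 270 < 373.65, so the wife rejects.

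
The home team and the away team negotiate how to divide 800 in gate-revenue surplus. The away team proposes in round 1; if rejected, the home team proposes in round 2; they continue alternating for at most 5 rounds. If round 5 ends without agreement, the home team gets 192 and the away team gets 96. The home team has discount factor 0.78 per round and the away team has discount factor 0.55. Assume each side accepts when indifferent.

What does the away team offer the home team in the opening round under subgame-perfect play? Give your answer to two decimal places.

436.60

By backward induction:
Round 5 (the away team proposes): the home team gets 192 if talks fail, so the away team offers 192 and keeps 608.
Round 4 (the home team proposes): the away team can get 608 next round, worth 0.55 × 608 = 334.4 now. The home team offers 334.4 and keeps 800 − 334.4 = 465.6.
Round 3 (the away team proposes): the home team can get 465.6 next round, worth 0.78 × 465.6 = 363.168 now. The away team offers 363.168 and keeps 800 − 363.168 = 436.832.
Round 2 (the home team proposes): the away team can get 436.832 next round, worth 0.55 × 436.832 = 240.2576 now, so the home team offers 240.2576, keeping 559.7424.
Round 1 (the away team proposes): the home team can get 559.7424 next round, worth 0.78 × 559.7424 = 436.599072 now. The away team offers 436.599072 and keeps 800 − 436.599072 = 363.400928.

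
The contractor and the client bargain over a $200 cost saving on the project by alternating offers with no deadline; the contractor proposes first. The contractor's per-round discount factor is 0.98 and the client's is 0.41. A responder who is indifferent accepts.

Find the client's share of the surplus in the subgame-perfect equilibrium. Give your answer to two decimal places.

Let x be the contractor's share when the contractor proposes and y be the client's share when the client proposes.
The client accepts iff offered ≥ 0.41·y, so x = 200 − 0.41y. Symmetrically y = 200 − 0.98x.
Substituting: x = 200 − 0.41(200 − 0.98x), giving x(1 − 0.98·0.41) = 200(1 − 0.41).
So x = 200 × 0.59 / 0.5982 ≈ 197.2584, and the client receives 200 − x ≈ 2.7416.

2.74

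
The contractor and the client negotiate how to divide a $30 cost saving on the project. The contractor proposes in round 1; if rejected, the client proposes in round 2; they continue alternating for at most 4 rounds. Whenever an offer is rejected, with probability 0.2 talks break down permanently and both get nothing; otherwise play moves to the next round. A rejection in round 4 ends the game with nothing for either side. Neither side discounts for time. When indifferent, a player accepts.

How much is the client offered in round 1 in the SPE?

20.16

Round 4 (the client proposes): the contractor will accept anything ≥ 0, so the client offers 0 and keeps 30.
Round 3 (the contractor proposes): rejecting gives the client an expected 0.8 × 30 = 24. The contractor offers 24 and keeps 30 − 24 = 6.
Round 2 (the client proposes): rejecting gives the contractor an expected 0.8 × 6 = 4.8. The client offers 4.8 and keeps 30 − 4.8 = 25.2.
Round 1 (the contractor proposes): rejecting gives the client an expected 0.8 × 25.2 = 20.16, so the contractor offers 20.16, keeping 9.84.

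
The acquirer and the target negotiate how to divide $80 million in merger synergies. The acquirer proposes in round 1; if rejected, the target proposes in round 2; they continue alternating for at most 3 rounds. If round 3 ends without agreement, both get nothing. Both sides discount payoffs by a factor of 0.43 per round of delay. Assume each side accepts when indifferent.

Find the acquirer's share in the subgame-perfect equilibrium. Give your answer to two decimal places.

60.39

Round 3 (the acquirer proposes): the target will accept anything ≥ 0, so the acquirer offers 0 and keeps 80.
Round 2 (the target proposes): the acquirer can get 80 next round, worth 0.43 × 80 = 34.4 now, so the target offers 34.4, keeping 45.6.
Round 1 (the acquirer proposes): the target can get 45.6 next round, worth 0.43 × 45.6 = 19.608 now. The acquirer offers 19.608 and keeps 80 − 19.608 = 60.392.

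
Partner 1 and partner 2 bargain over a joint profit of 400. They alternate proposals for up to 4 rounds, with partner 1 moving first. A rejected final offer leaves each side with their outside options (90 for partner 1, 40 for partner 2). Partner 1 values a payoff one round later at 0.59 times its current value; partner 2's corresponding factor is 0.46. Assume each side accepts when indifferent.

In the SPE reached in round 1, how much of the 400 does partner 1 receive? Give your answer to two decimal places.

Round 4 (partner 2 proposes): partner 1 gets 90 if talks fail, so partner 2 offers 90 and keeps 310.
Round 3 (partner 1 proposes): partner 2 can get 310 next round, worth 0.46 × 310 = 142.6 now; partner 1 offers that and keeps 257.4.
Round 2 (partner 2 proposes): partner 1 can get 257.4 next round, worth 0.59 × 257.4 = 151.866 now, so partner 2 offers 151.866, keeping 248.134.
Round 1 (partner 1 proposes): partner 2 can get 248.134 next round, worth 0.46 × 248.134 = 114.14164 now. Partner 1 offers 114.14164 and keeps 400 − 114.14164 = 285.85836.

285.86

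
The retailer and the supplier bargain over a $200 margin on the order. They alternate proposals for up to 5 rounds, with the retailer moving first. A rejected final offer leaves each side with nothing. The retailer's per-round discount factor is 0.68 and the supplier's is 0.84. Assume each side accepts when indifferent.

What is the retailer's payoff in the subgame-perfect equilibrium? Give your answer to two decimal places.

Round 5 (the retailer proposes): rejection yields 0 for the supplier; the retailer offers 0 and keeps 200.
Round 4 (the supplier proposes): the retailer can get 200 next round, worth 0.68 × 200 = 136 now. The supplier offers 136 and keeps 200 − 136 = 64.
Round 3 (the retailer proposes): the supplier can get 64 next round, worth 0.84 × 64 = 53.76 now, so the retailer offers 53.76, keeping 146.24.
Round 2 (the supplier proposes): the retailer can get 146.24 next round, worth 0.68 × 146.24 = 99.4432 now; the supplier offers that and keeps 100.5568.
Round 1 (the retailer proposes): the supplier can get 100.5568 next round, worth 0.84 × 100.5568 = 84.467712 now; the retailer offers that and keeps 115.532288.

115.53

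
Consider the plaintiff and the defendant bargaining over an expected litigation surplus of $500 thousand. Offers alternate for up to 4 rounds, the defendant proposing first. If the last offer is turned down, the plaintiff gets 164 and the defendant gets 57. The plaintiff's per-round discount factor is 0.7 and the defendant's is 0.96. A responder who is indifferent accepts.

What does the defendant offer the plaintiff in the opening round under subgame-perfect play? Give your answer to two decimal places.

Round 4 (the plaintiff proposes): the defendant gets 57 if talks fail, so the plaintiff offers 57 and keeps 443.
Round 3 (the defendant proposes): the plaintiff can get 443 next round, worth 0.7 × 443 = 310.1 now, so the defendant offers 310.1, keeping 189.9.
Round 2 (the plaintiff proposes): the defendant can get 189.9 next round, worth 0.96 × 189.9 = 182.304 now. The plaintiff offers 182.304 and keeps 500 − 182.304 = 317.696.
Round 1 (the defendant proposes): the plaintiff can get 317.696 next round, worth 0.7 × 317.696 = 222.3872 now, so the defendant offers 222.3872, keeping 277.6128.

222.39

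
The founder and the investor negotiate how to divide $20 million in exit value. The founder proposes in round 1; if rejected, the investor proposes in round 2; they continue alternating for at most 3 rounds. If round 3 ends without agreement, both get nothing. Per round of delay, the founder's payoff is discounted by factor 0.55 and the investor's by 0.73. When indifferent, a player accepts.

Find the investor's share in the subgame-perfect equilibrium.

By backward induction:
Round 3 (the founder proposes): the investor will accept anything ≥ 0, so the founder offers 0 and keeps 20.
Round 2 (the investor proposes): the founder can get 20 next round, worth 0.55 × 20 = 11 now. The investor offers 11 and keeps 20 − 11 = 9.
Round 1 (the founder proposes): the investor can get 9 next round, worth 0.73 × 9 = 6.57 now, so the founder offers 6.57, keeping 13.43.

6.57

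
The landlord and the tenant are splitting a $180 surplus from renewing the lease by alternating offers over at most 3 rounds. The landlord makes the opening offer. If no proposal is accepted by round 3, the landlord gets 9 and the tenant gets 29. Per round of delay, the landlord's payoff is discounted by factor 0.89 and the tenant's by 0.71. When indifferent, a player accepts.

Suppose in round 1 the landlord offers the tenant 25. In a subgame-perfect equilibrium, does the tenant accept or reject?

Reject

Work out the tenant's continuation value if the offer is rejected.
Round 3 (the landlord proposes): the tenant gets 29 if talks fail, so the landlord offers 29 and keeps 151.
Round 2 (the tenant proposes): the landlord can get 151 next round, worth 0.89 × 151 = 134.39 now; the tenant offers that and keeps 45.61.
So by rejecting in round 1, the tenant gets 45.61 next round, worth 0.71 × 45.61 = 32.3831 now.
Offer 25 < 32.3831, so the tenant rejects.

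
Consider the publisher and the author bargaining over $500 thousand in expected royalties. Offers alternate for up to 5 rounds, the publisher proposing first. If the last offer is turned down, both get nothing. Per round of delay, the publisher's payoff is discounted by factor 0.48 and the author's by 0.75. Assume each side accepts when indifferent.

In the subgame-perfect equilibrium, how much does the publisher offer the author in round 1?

265.2

Round 5 (the publisher proposes): the author will accept anything ≥ 0, so the publisher offers 0 and keeps 500.
Round 4 (the author proposes): the publisher can get 500 next round, worth 0.48 × 500 = 240 now. The author offers 240 and keeps 500 − 240 = 260.
Round 3 (the publisher proposes): the author can get 260 next round, worth 0.75 × 260 = 195 now. The publisher offers 195 and keeps 500 − 195 = 305.
Round 2 (the author proposes): the publisher can get 305 next round, worth 0.48 × 305 = 146.4 now; the author offers that and keeps 353.6.
Round 1 (the publisher proposes): the author can get 353.6 next round, worth 0.75 × 353.6 = 265.2 now. The publisher offers 265.2 and keeps 500 − 265.2 = 234.8.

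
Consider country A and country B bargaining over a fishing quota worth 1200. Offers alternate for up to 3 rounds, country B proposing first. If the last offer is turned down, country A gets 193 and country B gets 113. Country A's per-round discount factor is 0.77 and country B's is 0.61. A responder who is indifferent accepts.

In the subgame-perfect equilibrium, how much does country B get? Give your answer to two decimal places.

Round 3 (country B proposes): country A gets 193 if talks fail, so country B offers 193 and keeps 1007.
Round 2 (country A proposes): country B can get 1007 next round, worth 0.61 × 1007 = 614.27 now, so country A offers 614.27, keeping 585.73.
Round 1 (country B proposes): country A can get 585.73 next round, worth 0.77 × 585.73 = 451.0121 now, so country B offers 451.0121, keeping 748.9879.

748.99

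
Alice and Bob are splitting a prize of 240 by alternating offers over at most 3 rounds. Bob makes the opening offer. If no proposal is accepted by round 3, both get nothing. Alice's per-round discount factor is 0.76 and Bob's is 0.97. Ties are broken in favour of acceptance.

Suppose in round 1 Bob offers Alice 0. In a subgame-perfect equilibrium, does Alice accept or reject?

Round 3 (Bob proposes): rejection yields 0 for Alice; Bob offers 0 and keeps 240.
Round 2 (Alice proposes): Bob can get 240 next round, worth 0.97 × 240 = 232.8 now. Alice offers 232.8 and keeps 240 − 232.8 = 7.2.
So by rejecting in round 1, Alice gets 7.2 next round, worth 0.76 × 7.2 = 5.472 now.
Offer 0 < 5.472, so Alice rejects.

Reject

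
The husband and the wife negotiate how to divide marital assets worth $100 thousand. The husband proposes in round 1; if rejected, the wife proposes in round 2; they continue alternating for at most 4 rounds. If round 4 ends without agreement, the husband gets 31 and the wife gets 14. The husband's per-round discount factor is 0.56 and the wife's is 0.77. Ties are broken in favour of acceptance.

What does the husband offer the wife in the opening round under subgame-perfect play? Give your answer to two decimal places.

Round 4 (the wife proposes): the husband gets 31 if talks fail, so the wife offers 31 and keeps 69.
Round 3 (the husband proposes): the wife can get 69 next round, worth 0.77 × 69 = 53.13 now, so the husband offers 53.13, keeping 46.87.
Round 2 (the wife proposes): the husband can get 46.87 next round, worth 0.56 × 46.87 = 26.2472 now. The wife offers 26.2472 and keeps 100 − 26.2472 = 73.7528.
Round 1 (the husband proposes): the wife can get 73.7528 next round, worth 0.77 × 73.7528 = 56.789656 now; the husband offers that and keeps 43.210344.

56.79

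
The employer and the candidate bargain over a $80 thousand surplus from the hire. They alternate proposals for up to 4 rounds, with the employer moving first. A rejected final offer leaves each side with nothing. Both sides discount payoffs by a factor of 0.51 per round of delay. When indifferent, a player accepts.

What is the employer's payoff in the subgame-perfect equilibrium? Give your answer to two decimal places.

By backward induction:
Round 4 (the candidate proposes): rejection yields 0 for the employer; the candidate offers 0 and keeps 80.
Round 3 (the employer proposes): the candidate can get 80 next round, worth 0.51 × 80 = 40.8 now; the employer offers that and keeps 39.2.
Round 2 (the candidate proposes): the employer can get 39.2 next round, worth 0.51 × 39.2 = 19.992 now, so the candidate offers 19.992, keeping 60.008.
Round 1 (the employer proposes): the candidate can get 60.008 next round, worth 0.51 × 60.008 = 30.60408 now, so the employer offers 30.60408, keeping 49.39592.

49.40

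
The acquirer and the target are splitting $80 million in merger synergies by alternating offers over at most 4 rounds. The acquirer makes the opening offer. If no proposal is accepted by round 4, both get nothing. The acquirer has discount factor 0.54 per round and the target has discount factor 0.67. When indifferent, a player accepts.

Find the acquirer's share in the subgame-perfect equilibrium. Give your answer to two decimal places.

35.95

Round 4 (the target proposes): the acquirer will accept anything ≥ 0, so the target offers 0 and keeps 80.
Round 3 (the acquirer proposes): the target can get 80 next round, worth 0.67 × 80 = 53.6 now. The acquirer offers 53.6 and keeps 80 − 53.6 = 26.4.
Round 2 (the target proposes): the acquirer can get 26.4 next round, worth 0.54 × 26.4 = 14.256 now; the target offers that and keeps 65.744.
Round 1 (the acquirer proposes): the target can get 65.744 next round, worth 0.67 × 65.744 = 44.04848 now, so the acquirer offers 44.04848, keeping 35.95152.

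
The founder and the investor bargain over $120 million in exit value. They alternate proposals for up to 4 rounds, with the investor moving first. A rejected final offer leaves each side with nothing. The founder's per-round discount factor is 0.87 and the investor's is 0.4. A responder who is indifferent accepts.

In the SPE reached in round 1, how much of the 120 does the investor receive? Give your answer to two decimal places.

21.03

By backward induction:
Round 4 (the founder proposes): rejection yields 0 for the investor; the founder offers 0 and keeps 120.
Round 3 (the investor proposes): the founder can get 120 next round, worth 0.87 × 120 = 104.4 now; the investor offers that and keeps 15.6.
Round 2 (the founder proposes): the investor can get 15.6 next round, worth 0.4 × 15.6 = 6.24 now, so the founder offers 6.24, keeping 113.76.
Round 1 (the investor proposes): the founder can get 113.76 next round, worth 0.87 × 113.76 = 98.9712 now. The investor offers 98.9712 and keeps 120 − 98.9712 = 21.0288.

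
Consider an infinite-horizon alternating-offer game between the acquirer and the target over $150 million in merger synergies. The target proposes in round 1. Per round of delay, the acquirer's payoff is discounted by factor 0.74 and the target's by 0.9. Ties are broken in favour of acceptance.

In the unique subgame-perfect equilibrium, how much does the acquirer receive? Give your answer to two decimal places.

33.23

Let x be the target's share when the target proposes and y be the acquirer's share when the acquirer proposes.
The acquirer accepts iff offered ≥ 0.74·y, so x = 150 − 0.74y. Symmetrically y = 150 − 0.9x.
Substituting: x = 150 − 0.74(150 − 0.9x), giving x(1 − 0.9·0.74) = 150(1 − 0.74).
So x = 150 × 0.26 / 0.334 ≈ 116.7665, and the acquirer receives 150 − x ≈ 33.2335.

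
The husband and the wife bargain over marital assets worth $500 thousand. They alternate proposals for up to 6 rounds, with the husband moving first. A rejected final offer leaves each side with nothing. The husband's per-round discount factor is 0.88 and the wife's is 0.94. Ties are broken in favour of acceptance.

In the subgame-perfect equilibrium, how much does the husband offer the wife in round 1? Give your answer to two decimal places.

Round 6 (the wife proposes): the husband will accept anything ≥ 0, so the wife offers 0 and keeps 500.
Round 5 (the husband proposes): the wife can get 500 next round, worth 0.94 × 500 = 470 now; the husband offers that and keeps 30.
Round 4 (the wife proposes): the husband can get 30 next round, worth 0.88 × 30 = 26.4 now. The wife offers 26.4 and keeps 500 − 26.4 = 473.6.
Round 3 (the husband proposes): the wife can get 473.6 next round, worth 0.94 × 473.6 = 445.184 now, so the husband offers 445.184, keeping 54.816.
Round 2 (the wife proposes): the husband can get 54.816 next round, worth 0.88 × 54.816 = 48.23808 now. The wife offers 48.23808 and keeps 500 − 48.23808 = 451.76192.
Round 1 (the husband proposes): the wife can get 451.76192 next round, worth 0.94 × 451.76192 = 424.6562048 now. The husband offers 424.6562048 and keeps 500 − 424.6562048 = 75.3437952.

424.66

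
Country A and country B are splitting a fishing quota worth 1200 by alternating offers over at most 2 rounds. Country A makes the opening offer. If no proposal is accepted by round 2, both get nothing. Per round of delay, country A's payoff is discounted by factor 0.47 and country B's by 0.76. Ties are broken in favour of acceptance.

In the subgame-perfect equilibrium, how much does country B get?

Round 2 (country B proposes): rejection yields 0 for country A; country B offers 0 and keeps 1200.
Round 1 (country A proposes): country B can get 1200 next round, worth 0.76 × 1200 = 912 now; country A offers that and keeps 288.

912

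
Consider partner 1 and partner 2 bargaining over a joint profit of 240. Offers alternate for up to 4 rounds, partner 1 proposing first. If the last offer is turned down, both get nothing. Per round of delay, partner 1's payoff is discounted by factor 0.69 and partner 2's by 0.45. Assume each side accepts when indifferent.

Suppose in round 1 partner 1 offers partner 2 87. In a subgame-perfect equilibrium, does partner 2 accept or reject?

Work out partner 2's continuation value if the offer is rejected.
Round 4 (partner 2 proposes): partner 1 will accept anything ≥ 0, so partner 2 offers 0 and keeps 240.
Round 3 (partner 1 proposes): partner 2 can get 240 next round, worth 0.45 × 240 = 108 now, so partner 1 offers 108, keeping 132.
Round 2 (partner 2 proposes): partner 1 can get 132 next round, worth 0.69 × 132 = 91.08 now, so partner 2 offers 91.08, keeping 148.92.
So by rejecting in round 1, partner 2 gets 148.92 next round, worth 0.45 × 148.92 = 67.014 now.
Offer 87 ≥ 67.014, so partner 2 accepts.

Accept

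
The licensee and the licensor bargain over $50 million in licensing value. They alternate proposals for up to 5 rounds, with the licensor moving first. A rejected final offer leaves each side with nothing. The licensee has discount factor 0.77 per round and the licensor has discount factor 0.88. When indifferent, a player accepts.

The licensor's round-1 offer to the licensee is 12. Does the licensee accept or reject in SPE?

Round 5 (the licensor proposes): rejection yields 0 for the licensee; the licensor offers 0 and keeps 50.
Round 4 (the licensee proposes): the licensor can get 50 next round, worth 0.88 × 50 = 44 now, so the licensee offers 44, keeping 6.
Round 3 (the licensor proposes): the licensee can get 6 next round, worth 0.77 × 6 = 4.62 now, so the licensor offers 4.62, keeping 45.38.
Round 2 (the licensee proposes): the licensor can get 45.38 next round, worth 0.88 × 45.38 = 39.9344 now, so the licensee offers 39.9344, keeping 10.0656.
So by rejecting in round 1, the licensee gets 10.0656 next round, worth 0.77 × 10.0656 = 7.750512 now.
Offer 12 ≥ 7.750512, so the licensee accepts.

Accept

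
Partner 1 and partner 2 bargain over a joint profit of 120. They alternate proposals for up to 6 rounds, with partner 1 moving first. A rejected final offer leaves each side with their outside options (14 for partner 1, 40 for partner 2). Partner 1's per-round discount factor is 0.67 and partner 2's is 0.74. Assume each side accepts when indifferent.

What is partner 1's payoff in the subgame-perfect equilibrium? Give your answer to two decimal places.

56.89

Solve by backward induction from round 6.
Round 6 (partner 2 proposes): partner 1 gets 14 if talks fail, so partner 2 offers 14 and keeps 106.
Round 5 (partner 1 proposes): partner 2 can get 106 next round, worth 0.74 × 106 = 78.44 now, so partner 1 offers 78.44, keeping 41.56.
Round 4 (partner 2 proposes): partner 1 can get 41.56 next round, worth 0.67 × 41.56 = 27.8452 now. Partner 2 offers 27.8452 and keeps 120 − 27.8452 = 92.1548.
Round 3 (partner 1 proposes): partner 2 can get 92.1548 next round, worth 0.74 × 92.1548 = 68.194552 now. Partner 1 offers 68.194552 and keeps 120 − 68.194552 = 51.805448.
Round 2 (partner 2 proposes): partner 1 can get 51.805448 next round, worth 0.67 × 51.805448 = 34.70965016 now, so partner 2 offers 34.70965016, keeping 85.29034984.
Round 1 (partner 1 proposes): partner 2 can get 85.29034984 next round, worth 0.74 × 85.29034984 = 63.1148588816 now, so partner 1 offers 63.1148588816, keeping 56.8851411184.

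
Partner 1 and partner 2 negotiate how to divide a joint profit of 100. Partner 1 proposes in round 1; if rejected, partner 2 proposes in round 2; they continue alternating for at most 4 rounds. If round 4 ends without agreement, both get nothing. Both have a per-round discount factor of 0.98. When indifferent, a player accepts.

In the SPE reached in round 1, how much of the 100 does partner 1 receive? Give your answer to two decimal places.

Round 4 (partner 2 proposes): partner 1 will accept anything ≥ 0, so partner 2 offers 0 and keeps 100.
Round 3 (partner 1 proposes): partner 2 can get 100 next round, worth 0.98 × 100 = 98 now. Partner 1 offers 98 and keeps 100 − 98 = 2.
Round 2 (partner 2 proposes): partner 1 can get 2 next round, worth 0.98 × 2 = 1.96 now. Partner 2 offers 1.96 and keeps 100 − 1.96 = 98.04.
Round 1 (partner 1 proposes): partner 2 can get 98.04 next round, worth 0.98 × 98.04 = 96.0792 now, so partner 1 offers 96.0792, keeping 3.9208.

3.92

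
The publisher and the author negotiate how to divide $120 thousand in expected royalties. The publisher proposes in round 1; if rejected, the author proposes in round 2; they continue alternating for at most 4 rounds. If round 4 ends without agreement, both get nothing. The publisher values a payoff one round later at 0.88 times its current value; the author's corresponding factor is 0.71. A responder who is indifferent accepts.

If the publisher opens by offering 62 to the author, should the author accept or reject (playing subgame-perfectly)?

Reject

Round 4 (the author proposes): rejection yields 0 for the publisher; the author offers 0 and keeps 120.
Round 3 (the publisher proposes): the author can get 120 next round, worth 0.71 × 120 = 85.2 now. The publisher offers 85.2 and keeps 120 − 85.2 = 34.8.
Round 2 (the author proposes): the publisher can get 34.8 next round, worth 0.88 × 34.8 = 30.624 now. The author offers 30.624 and keeps 120 − 30.624 = 89.376.
So by rejecting in round 1, the author gets 89.376 next round, worth 0.71 × 89.376 = 63.45696 now.
Offer 62 < 63.45696, so the author rejects.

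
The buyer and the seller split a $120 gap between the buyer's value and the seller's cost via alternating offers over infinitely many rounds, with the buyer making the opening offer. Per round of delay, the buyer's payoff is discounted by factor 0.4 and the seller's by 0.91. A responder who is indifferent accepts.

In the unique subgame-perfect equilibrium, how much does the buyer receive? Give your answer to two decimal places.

16.98

Let x be the buyer's share when the buyer proposes and y be the seller's share when the seller proposes.
The seller accepts iff offered ≥ 0.91·y, so x = 120 − 0.91y. Symmetrically y = 120 − 0.4x.
Substituting: x = 120 − 0.91(120 − 0.4x), giving x(1 − 0.4·0.91) = 120(1 − 0.91).
So x = 120 × 0.09 / 0.636 ≈ 16.9811, and the seller receives 120 − x ≈ 103.0189.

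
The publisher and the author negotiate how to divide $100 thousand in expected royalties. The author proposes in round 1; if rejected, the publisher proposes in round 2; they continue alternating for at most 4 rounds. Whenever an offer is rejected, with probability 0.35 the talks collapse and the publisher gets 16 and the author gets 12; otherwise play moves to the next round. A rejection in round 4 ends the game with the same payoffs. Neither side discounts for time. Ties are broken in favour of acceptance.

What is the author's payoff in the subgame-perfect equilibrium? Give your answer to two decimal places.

Round 4 (the publisher proposes): the author gets 12 if talks fail, so the publisher offers 12 and keeps 88.
Round 3 (the author proposes): rejecting gives the publisher an expected 0.65 × 88 + 0.35 × 16 = 62.8, so the author offers 62.8, keeping 37.2.
Round 2 (the publisher proposes): rejecting gives the author an expected 0.65 × 37.2 + 0.35 × 12 = 28.38, so the publisher offers 28.38, keeping 71.62.
Round 1 (the author proposes): rejecting gives the publisher an expected 0.65 × 71.62 + 0.35 × 16 = 52.153. The author offers 52.153 and keeps 100 − 52.153 = 47.847.

47.85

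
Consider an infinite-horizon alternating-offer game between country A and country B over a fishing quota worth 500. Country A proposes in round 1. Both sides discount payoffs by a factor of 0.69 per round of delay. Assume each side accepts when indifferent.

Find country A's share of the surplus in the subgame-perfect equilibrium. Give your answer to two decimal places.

295.86

When country A proposes, country B accepts any offer worth at least 0.69 times what country B would get by proposing next round; and vice versa.
This gives x = 500 − 0.69y and y = 500 − 0.69x, where x and y are each side's share when it proposes.
Hence (1 − 0.69·0.69)x = 500(1 − 0.69), i.e. 0.5239·x = 155.
x ≈ 295.8580; country B's share is 500 − x ≈ 204.1420.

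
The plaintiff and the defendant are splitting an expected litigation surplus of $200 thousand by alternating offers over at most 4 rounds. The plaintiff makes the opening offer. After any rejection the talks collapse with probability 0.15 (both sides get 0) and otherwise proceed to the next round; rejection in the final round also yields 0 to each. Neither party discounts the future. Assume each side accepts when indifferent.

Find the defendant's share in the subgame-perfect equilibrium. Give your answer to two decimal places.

148.33

Round 4 (the defendant proposes): the plaintiff will accept anything ≥ 0, so the defendant offers 0 and keeps 200.
Round 3 (the plaintiff proposes): rejecting gives the defendant an expected 0.85 × 200 = 170. The plaintiff offers 170 and keeps 200 − 170 = 30.
Round 2 (the defendant proposes): rejecting gives the plaintiff an expected 0.85 × 30 = 25.5, so the defendant offers 25.5, keeping 174.5.
Round 1 (the plaintiff proposes): rejecting gives the defendant an expected 0.85 × 174.5 = 148.325; the plaintiff offers that and keeps 51.675.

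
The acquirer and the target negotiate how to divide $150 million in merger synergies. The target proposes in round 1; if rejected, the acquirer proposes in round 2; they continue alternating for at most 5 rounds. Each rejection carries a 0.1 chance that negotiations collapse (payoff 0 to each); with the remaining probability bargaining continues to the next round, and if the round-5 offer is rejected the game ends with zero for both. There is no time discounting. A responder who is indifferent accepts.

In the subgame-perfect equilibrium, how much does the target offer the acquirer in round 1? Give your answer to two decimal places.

Round 5 (the target proposes): the acquirer will accept anything ≥ 0, so the target offers 0 and keeps 150.
Round 4 (the acquirer proposes): rejecting gives the target an expected 0.9 × 150 = 135; the acquirer offers that and keeps 15.
Round 3 (the target proposes): rejecting gives the acquirer an expected 0.9 × 15 = 13.5; the target offers that and keeps 136.5.
Round 2 (the acquirer proposes): rejecting gives the target an expected 0.9 × 136.5 = 122.85, so the acquirer offers 122.85, keeping 27.15.
Round 1 (the target proposes): rejecting gives the acquirer an expected 0.9 × 27.15 = 24.435. The target offers 24.435 and keeps 150 − 24.435 = 125.565.

24.44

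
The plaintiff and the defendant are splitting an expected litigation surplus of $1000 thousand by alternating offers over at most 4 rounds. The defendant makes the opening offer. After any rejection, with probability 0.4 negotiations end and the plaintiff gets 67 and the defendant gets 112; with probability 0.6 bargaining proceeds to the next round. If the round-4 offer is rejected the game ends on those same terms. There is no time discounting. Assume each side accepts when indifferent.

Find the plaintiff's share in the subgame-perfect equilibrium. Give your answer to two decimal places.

Round 4 (the plaintiff proposes): the defendant gets 112 if talks fail, so the plaintiff offers 112 and keeps 888.
Round 3 (the defendant proposes): rejecting gives the plaintiff an expected 0.6 × 888 + 0.4 × 67 = 559.6. The defendant offers 559.6 and keeps 1000 − 559.6 = 440.4.
Round 2 (the plaintiff proposes): rejecting gives the defendant an expected 0.6 × 440.4 + 0.4 × 112 = 309.04, so the plaintiff offers 309.04, keeping 690.96.
Round 1 (the defendant proposes): rejecting gives the plaintiff an expected 0.6 × 690.96 + 0.4 × 67 = 441.376; the defendant offers that and keeps 558.624.

441.38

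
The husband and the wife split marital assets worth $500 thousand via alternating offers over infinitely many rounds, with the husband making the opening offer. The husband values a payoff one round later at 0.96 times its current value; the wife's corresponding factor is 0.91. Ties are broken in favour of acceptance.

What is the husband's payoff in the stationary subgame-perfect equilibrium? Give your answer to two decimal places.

In a stationary SPE each proposer offers the other exactly their discounted continuation value.
If the husband keeps x when proposing and the wife keeps y when proposing, then x = 500 − 0.91y and y = 500 − 0.96x.
Solving: x = 500(1 − 0.91) / (1 − 0.96·0.91) = 45 / 0.1264 ≈ 356.0127.
The wife gets 500 − 356.0127 ≈ 143.9873.

356.01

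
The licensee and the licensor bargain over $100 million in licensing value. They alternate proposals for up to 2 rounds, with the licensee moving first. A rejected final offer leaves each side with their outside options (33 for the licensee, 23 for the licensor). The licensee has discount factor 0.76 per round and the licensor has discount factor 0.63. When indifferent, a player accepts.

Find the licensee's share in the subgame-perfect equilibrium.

57.79

Round 2 (the licensor proposes): the licensee gets 33 if talks fail, so the licensor offers 33 and keeps 67.
Round 1 (the licensee proposes): the licensor can get 67 next round, worth 0.63 × 67 = 42.21 now. The licensee offers 42.21 and keeps 100 − 42.21 = 57.79.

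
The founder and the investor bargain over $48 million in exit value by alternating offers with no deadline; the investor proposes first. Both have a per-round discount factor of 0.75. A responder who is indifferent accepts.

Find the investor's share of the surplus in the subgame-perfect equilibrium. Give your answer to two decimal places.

In a stationary SPE each proposer offers the other exactly their discounted continuation value.
If the investor keeps x when proposing and the founder keeps y when proposing, then x = 48 − 0.75y and y = 48 − 0.75x.
Solving: x = 48(1 − 0.75) / (1 − 0.75·0.75) = 12 / 0.4375 ≈ 27.4286.
The founder gets 48 − 27.4286 ≈ 20.5714.

27.43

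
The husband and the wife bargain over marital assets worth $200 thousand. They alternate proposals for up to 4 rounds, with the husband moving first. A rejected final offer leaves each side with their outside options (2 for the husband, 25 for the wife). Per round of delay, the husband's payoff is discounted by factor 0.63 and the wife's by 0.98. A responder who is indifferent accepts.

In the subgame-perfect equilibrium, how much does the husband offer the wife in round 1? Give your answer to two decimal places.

Round 4 (the wife proposes): the husband gets 2 if talks fail, so the wife offers 2 and keeps 198.
Round 3 (the husband proposes): the wife can get 198 next round, worth 0.98 × 198 = 194.04 now, so the husband offers 194.04, keeping 5.96.
Round 2 (the wife proposes): the husband can get 5.96 next round, worth 0.63 × 5.96 = 3.7548 now. The wife offers 3.7548 and keeps 200 − 3.7548 = 196.2452.
Round 1 (the husband proposes): the wife can get 196.2452 next round, worth 0.98 × 196.2452 = 192.320296 now, so the husband offers 192.320296, keeping 7.679704.

192.32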